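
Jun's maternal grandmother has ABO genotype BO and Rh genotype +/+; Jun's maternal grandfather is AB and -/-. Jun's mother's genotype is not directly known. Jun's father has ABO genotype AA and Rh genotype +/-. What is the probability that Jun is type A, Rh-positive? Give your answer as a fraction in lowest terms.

3/8

Jun's mother's ABO genotype from BO × AB: 1/4 AB, 1/4 AO, 1/4 BB, 1/4 BO.
Crossing each possibility with the father AA and summing P(type A): 1/4·1/2 + 1/4·1 + 1/4·0 + 1/4·1/2 = 1/2.
Similarly for Rh via the mother's Rh distribution: P(Rh+) = 3/4.
Independent loci: 1/2 × 3/4 = 3/8.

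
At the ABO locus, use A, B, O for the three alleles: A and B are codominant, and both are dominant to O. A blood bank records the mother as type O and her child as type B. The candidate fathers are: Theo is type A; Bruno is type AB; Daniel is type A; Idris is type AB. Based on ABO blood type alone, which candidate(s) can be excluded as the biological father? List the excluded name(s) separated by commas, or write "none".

A candidate is excluded only if no genotype consistent with his phenotype could produce a type B child with a type O mother.
Theo (type A): no genotype consistent with that phenotype can produce a type-B child with a type-O mother.
Daniel (type A): no genotype consistent with that phenotype can produce a type-B child with a type-O mother.

Theo, Daniel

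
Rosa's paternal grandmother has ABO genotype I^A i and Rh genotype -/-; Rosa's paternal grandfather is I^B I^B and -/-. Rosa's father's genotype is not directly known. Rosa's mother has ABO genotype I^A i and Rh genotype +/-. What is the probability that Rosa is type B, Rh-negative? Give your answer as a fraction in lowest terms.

Rosa's father's ABO genotype from I^A i × I^B I^B: 1/2 I^A I^B, 1/2 I^B i.
Crossing each possibility with the mother I^A i and summing P(type B): 1/2·1/4 + 1/2·1/4 = 1/4.
Similarly for Rh via the father's Rh distribution: P(Rh-) = 1/2.
Independent loci: 1/4 × 1/2 = 1/8.

1/8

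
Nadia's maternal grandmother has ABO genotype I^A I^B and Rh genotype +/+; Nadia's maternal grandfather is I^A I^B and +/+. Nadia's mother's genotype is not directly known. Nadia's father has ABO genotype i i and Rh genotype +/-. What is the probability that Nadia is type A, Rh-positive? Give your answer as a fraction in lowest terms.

1/2

Nadia's mother's ABO genotype from I^A I^B × I^A I^B: 1/4 I^A I^A, 1/2 I^A I^B, 1/4 I^B I^B.
Crossing each possibility with the father i i and summing P(type A): 1/4·1 + 1/2·1/2 + 1/4·0 = 1/2.
Similarly for Rh via the mother's Rh distribution: P(Rh+) = 1.
Independent loci: 1/2 × 1 = 1/2.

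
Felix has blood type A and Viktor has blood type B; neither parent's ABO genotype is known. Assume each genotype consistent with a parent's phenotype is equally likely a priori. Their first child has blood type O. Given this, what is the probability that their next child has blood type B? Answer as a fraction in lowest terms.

Possible genotypes: Felix ∈ {AA, AO}; Viktor ∈ {BB, BO}.
Weight each parental genotype pair by prior × P(type-O child):
  AO × BO: posterior weight 1; P(next child type B) = 1/4.
Weighted sum = 1/4.

1/4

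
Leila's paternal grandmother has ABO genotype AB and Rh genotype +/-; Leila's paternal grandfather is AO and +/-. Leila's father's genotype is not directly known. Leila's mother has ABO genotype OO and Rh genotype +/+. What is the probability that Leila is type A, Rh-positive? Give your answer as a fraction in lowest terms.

1/2

Leila's father's ABO genotype from AB × AO: 1/4 AA, 1/4 AB, 1/4 AO, 1/4 BO.
Crossing each possibility with the mother OO and summing P(type A): 1/4·1 + 1/4·1/2 + 1/4·1/2 + 1/4·0 = 1/2.
Similarly for Rh via the father's Rh distribution: P(Rh+) = 1.
Independent loci: 1/2 × 1 = 1/2.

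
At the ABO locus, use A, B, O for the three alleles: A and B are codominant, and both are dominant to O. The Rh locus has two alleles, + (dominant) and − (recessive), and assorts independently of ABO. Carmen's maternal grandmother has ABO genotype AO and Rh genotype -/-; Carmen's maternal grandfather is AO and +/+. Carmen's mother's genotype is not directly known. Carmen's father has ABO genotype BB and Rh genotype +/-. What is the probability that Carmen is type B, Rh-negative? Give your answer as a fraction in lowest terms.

Carmen's mother's ABO genotype from AO × AO: 1/4 AA, 1/2 AO, 1/4 OO.
Crossing each possibility with the father BB and summing P(type B): 1/4·0 + 1/2·1/2 + 1/4·1 = 1/2.
Similarly for Rh via the mother's Rh distribution: P(Rh-) = 1/4.
Independent loci: 1/2 × 1/4 = 1/8.

1/8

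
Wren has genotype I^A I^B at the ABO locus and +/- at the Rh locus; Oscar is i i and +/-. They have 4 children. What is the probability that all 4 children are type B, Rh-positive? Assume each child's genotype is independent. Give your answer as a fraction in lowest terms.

ABO cross I^A I^B × i i → 1/2 A, 1/2 B.
Rh cross +/- × +/- → 3/4 Rh+, 1/4 Rh-; so P(type B, Rh-positive) = 1/2 × 3/4 = 3/8 per child.
All 4 independent: (3/8)^4 = 81/4096.

81/4096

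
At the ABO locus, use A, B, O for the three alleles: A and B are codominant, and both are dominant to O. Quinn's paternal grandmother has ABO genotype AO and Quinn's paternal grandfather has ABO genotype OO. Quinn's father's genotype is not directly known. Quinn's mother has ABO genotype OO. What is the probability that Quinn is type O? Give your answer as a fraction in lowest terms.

3/4

Quinn's father's ABO genotype from AO × OO: 1/2 AO, 1/2 OO.
Crossing each possibility with the mother OO and summing P(type O): 1/2·1/2 + 1/2·1 = 3/4.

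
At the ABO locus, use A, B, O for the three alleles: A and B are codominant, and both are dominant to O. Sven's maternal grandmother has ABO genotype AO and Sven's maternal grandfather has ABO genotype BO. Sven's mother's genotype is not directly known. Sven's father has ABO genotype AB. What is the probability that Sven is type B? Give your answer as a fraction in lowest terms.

3/8

Sven's mother's ABO genotype from AO × BO: 1/4 AB, 1/4 AO, 1/4 BO, 1/4 OO.
Crossing each possibility with the father AB and summing P(type B): 1/4·1/4 + 1/4·1/4 + 1/4·1/2 + 1/4·1/2 = 3/8.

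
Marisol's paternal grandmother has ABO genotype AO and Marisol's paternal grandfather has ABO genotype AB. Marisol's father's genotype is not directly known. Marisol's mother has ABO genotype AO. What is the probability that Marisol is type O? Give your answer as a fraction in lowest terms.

1/8

Marisol's father's ABO genotype from AO × AB: 1/4 AA, 1/4 AB, 1/4 AO, 1/4 BO.
Crossing each possibility with the mother AO and summing P(type O): 1/4·0 + 1/4·0 + 1/4·1/4 + 1/4·1/4 = 1/8.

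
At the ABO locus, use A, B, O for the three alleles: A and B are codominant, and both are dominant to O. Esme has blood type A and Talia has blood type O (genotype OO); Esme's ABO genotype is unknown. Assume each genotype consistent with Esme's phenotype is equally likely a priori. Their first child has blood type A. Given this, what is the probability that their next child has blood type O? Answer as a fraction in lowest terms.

Possible genotypes: Esme ∈ {AA, AO}; Talia ∈ {OO}.
Weight each parental genotype pair by prior × P(type-A child):
  AA × OO: posterior weight 2/3; P(next child type O) = 0.
  AO × OO: posterior weight 1/3; P(next child type O) = 1/2.
Weighted sum = 1/6.

1/6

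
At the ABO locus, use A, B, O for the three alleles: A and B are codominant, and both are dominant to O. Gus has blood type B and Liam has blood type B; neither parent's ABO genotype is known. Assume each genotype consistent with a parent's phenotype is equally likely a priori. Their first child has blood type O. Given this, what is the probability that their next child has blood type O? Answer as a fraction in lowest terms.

Possible genotypes: Gus ∈ {BB, BO}; Liam ∈ {BB, BO}.
Weight each parental genotype pair by prior × P(type-O child):
  BO × BO: posterior weight 1; P(next child type O) = 1/4.
Weighted sum = 1/4.

1/4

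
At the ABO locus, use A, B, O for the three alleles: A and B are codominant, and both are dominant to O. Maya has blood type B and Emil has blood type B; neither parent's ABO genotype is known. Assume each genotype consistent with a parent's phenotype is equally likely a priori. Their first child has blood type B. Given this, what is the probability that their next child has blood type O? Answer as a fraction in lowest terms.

Possible genotypes: Maya ∈ {BB, BO}; Emil ∈ {BB, BO}.
Weight each parental genotype pair by prior × P(type-B child):
  BB × BB: posterior weight 4/15; P(next child type O) = 0.
  BB × BO: posterior weight 4/15; P(next child type O) = 0.
  BO × BB: posterior weight 4/15; P(next child type O) = 0.
  BO × BO: posterior weight 1/5; P(next child type O) = 1/4.
Weighted sum = 1/20.

1/20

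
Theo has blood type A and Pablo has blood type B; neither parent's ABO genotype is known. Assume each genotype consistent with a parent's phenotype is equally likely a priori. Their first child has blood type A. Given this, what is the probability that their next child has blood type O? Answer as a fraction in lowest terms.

Possible genotypes: Theo ∈ {AA, AO}; Pablo ∈ {BB, BO}.
Weight each parental genotype pair by prior × P(type-A child):
  AA × BO: posterior weight 2/3; P(next child type O) = 0.
  AO × BO: posterior weight 1/3; P(next child type O) = 1/4.
Weighted sum = 1/12.

1/12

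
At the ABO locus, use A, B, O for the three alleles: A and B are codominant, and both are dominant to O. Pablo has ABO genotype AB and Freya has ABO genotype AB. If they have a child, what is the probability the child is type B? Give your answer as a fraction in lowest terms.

ABO cross AB × AB → offspring phenotypes: 1/4 A, 1/4 B, 1/2 AB.
So P(type B) = 1/4.

1/4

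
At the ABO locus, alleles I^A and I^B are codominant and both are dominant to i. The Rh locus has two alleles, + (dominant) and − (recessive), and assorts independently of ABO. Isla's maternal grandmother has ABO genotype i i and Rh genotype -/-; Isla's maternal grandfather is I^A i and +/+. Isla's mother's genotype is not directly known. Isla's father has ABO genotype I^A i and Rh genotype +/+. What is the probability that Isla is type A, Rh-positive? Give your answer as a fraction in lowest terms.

5/8

Isla's mother's ABO genotype from i i × I^A i: 1/2 I^A i, 1/2 i i.
Crossing each possibility with the father I^A i and summing P(type A): 1/2·3/4 + 1/2·1/2 = 5/8.
Similarly for Rh via the mother's Rh distribution: P(Rh+) = 1.
Independent loci: 5/8 × 1 = 5/8.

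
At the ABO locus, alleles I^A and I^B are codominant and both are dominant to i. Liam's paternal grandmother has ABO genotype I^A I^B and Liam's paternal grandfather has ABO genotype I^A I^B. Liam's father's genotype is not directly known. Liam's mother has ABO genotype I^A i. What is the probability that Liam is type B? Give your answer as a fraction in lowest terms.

1/4

Liam's father's ABO genotype from I^A I^B × I^A I^B: 1/4 I^A I^A, 1/2 I^A I^B, 1/4 I^B I^B.
Crossing each possibility with the mother I^A i and summing P(type B): 1/4·0 + 1/2·1/4 + 1/4·1/2 = 1/4.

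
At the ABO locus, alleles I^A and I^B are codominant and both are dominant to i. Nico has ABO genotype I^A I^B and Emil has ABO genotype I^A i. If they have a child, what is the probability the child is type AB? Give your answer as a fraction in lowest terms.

1/4

ABO cross I^A I^B × I^A i → offspring phenotypes: 1/2 A, 1/4 B, 1/4 AB.
So P(type AB) = 1/4.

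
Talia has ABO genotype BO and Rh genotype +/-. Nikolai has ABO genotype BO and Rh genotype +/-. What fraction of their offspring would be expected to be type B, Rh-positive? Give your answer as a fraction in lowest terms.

9/16

ABO cross BO × BO → offspring phenotypes: 1/4 O, 3/4 B.
Rh cross +/- × +/- → 3/4 Rh+, 1/4 Rh-.
Independent loci: P(type B, Rh-positive) = 3/4 × 3/4 = 9/16.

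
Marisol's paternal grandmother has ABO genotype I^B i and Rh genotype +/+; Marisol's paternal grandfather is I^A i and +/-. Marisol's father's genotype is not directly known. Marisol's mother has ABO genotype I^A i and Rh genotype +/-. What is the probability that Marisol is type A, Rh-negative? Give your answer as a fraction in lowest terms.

Marisol's father's ABO genotype from I^B i × I^A i: 1/4 I^A I^B, 1/4 I^A i, 1/4 I^B i, 1/4 i i.
Crossing each possibility with the mother I^A i and summing P(type A): 1/4·1/2 + 1/4·3/4 + 1/4·1/4 + 1/4·1/2 = 1/2.
Similarly for Rh via the father's Rh distribution: P(Rh-) = 1/8.
Independent loci: 1/2 × 1/8 = 1/16.

1/16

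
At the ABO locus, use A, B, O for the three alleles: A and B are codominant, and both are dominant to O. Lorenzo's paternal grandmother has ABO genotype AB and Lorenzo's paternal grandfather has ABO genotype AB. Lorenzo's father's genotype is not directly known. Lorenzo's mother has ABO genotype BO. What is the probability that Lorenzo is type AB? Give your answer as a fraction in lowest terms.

Lorenzo's father's ABO genotype from AB × AB: 1/4 AA, 1/2 AB, 1/4 BB.
Crossing each possibility with the mother BO and summing P(type AB): 1/4·1/2 + 1/2·1/4 + 1/4·0 = 1/4.

1/4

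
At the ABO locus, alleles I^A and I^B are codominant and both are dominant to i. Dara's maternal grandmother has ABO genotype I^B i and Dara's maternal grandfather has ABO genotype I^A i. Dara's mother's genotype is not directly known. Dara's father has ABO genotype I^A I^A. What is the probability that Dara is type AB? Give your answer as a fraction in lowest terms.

Dara's mother's ABO genotype from I^B i × I^A i: 1/4 I^A I^B, 1/4 I^A i, 1/4 I^B i, 1/4 i i.
Crossing each possibility with the father I^A I^A and summing P(type AB): 1/4·1/2 + 1/4·0 + 1/4·1/2 + 1/4·0 = 1/4.

1/4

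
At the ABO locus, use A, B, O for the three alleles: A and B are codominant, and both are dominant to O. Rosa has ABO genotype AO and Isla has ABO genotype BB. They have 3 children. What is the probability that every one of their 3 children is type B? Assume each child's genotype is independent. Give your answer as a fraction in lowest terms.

1/8

ABO cross AO × BB → 1/2 B, 1/2 AB.
So P(type B) = 1/2 per child.
All 3 independent: (1/2)^3 = 1/8.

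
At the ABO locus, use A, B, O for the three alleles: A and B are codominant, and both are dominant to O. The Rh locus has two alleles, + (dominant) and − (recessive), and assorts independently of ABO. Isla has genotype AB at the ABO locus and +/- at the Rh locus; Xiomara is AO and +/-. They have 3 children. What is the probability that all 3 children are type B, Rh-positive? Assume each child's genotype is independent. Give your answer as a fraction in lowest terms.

27/4096

ABO cross AB × AO → 1/2 A, 1/4 B, 1/4 AB.
Rh cross +/- × +/- → 3/4 Rh+, 1/4 Rh-; so P(type B, Rh-positive) = 1/4 × 3/4 = 3/16 per child.
All 3 independent: (3/16)^3 = 27/4096.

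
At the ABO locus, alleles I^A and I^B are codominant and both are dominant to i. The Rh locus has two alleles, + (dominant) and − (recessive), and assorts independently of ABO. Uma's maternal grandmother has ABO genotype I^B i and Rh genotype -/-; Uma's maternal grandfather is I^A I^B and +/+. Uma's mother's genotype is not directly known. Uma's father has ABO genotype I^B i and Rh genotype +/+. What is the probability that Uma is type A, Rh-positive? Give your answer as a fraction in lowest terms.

1/8

Uma's mother's ABO genotype from I^B i × I^A I^B: 1/4 I^A I^B, 1/4 I^A i, 1/4 I^B I^B, 1/4 I^B i.
Crossing each possibility with the father I^B i and summing P(type A): 1/4·1/4 + 1/4·1/4 + 1/4·0 + 1/4·0 = 1/8.
Similarly for Rh via the mother's Rh distribution: P(Rh+) = 1.
Independent loci: 1/8 × 1 = 1/8.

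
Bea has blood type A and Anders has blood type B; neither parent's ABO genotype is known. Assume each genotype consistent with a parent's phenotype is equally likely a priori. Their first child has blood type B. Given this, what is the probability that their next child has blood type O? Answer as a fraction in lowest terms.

1/12

Possible genotypes: Bea ∈ {I^A I^A, I^A i}; Anders ∈ {I^B I^B, I^B i}.
Weight each parental genotype pair by prior × P(type-B child):
  I^A i × I^B I^B: posterior weight 2/3; P(next child type O) = 0.
  I^A i × I^B i: posterior weight 1/3; P(next child type O) = 1/4.
Weighted sum = 1/12.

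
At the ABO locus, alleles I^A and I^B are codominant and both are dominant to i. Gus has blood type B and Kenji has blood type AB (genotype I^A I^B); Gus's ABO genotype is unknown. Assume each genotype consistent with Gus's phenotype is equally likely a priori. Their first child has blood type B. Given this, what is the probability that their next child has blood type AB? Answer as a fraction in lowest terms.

3/8

Possible genotypes: Gus ∈ {I^B I^B, I^B i}; Kenji ∈ {I^A I^B}.
Weight each parental genotype pair by prior × P(type-B child):
  I^B I^B × I^A I^B: posterior weight 1/2; P(next child type AB) = 1/2.
  I^B i × I^A I^B: posterior weight 1/2; P(next child type AB) = 1/4.
Weighted sum = 3/8.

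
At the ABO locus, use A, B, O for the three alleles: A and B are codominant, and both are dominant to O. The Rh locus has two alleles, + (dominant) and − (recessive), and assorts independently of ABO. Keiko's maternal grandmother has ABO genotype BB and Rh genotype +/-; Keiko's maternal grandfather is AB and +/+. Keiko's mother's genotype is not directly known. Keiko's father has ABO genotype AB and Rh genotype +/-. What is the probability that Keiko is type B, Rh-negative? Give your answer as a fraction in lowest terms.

Keiko's mother's ABO genotype from BB × AB: 1/2 AB, 1/2 BB.
Crossing each possibility with the father AB and summing P(type B): 1/2·1/4 + 1/2·1/2 = 3/8.
Similarly for Rh via the mother's Rh distribution: P(Rh-) = 1/8.
Independent loci: 3/8 × 1/8 = 3/64.

3/64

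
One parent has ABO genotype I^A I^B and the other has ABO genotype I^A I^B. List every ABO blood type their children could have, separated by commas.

A, B, AB

Gametes from I^A I^B × I^A I^B give offspring ABO genotypes I^A I^A, I^A I^B, I^B I^B, i.e. phenotypes A, B, AB.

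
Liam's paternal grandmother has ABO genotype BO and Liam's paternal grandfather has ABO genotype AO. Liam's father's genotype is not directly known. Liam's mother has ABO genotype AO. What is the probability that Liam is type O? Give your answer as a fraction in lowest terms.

1/4

Liam's father's ABO genotype from BO × AO: 1/4 AB, 1/4 AO, 1/4 BO, 1/4 OO.
Crossing each possibility with the mother AO and summing P(type O): 1/4·0 + 1/4·1/4 + 1/4·1/4 + 1/4·1/2 = 1/4.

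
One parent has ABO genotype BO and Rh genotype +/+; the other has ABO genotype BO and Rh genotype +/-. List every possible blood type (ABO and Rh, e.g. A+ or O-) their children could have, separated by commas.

Gametes from BO × BO give offspring ABO genotypes BB, BO, OO, i.e. phenotypes O, B.
Rh cross +/+ × +/- → phenotypes Rh+.
Combining independently: O+, B+.

O+, B+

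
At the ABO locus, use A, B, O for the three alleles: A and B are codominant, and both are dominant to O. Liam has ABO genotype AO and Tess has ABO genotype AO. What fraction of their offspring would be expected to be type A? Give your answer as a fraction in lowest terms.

ABO cross AO × AO → offspring phenotypes: 1/4 O, 3/4 A.
So P(type A) = 3/4.

3/4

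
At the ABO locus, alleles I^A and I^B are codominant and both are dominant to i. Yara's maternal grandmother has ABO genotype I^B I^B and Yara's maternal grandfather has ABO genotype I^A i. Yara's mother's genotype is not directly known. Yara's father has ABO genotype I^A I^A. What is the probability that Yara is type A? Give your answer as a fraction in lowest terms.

1/2

Yara's mother's ABO genotype from I^B I^B × I^A i: 1/2 I^A I^B, 1/2 I^B i.
Crossing each possibility with the father I^A I^A and summing P(type A): 1/2·1/2 + 1/2·1/2 = 1/2.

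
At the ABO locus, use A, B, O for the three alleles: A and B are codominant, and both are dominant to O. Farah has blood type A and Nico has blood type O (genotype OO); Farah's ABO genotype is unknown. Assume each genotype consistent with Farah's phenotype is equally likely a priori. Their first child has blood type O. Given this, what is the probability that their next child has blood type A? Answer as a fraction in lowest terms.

1/2

Possible genotypes: Farah ∈ {AA, AO}; Nico ∈ {OO}.
Weight each parental genotype pair by prior × P(type-O child):
  AO × OO: posterior weight 1; P(next child type A) = 1/2.
Weighted sum = 1/2.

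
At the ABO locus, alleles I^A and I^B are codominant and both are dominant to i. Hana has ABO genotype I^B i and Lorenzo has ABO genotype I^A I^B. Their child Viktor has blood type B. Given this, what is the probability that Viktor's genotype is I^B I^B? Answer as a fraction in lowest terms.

Cross I^B i × I^A I^B → 1/4 I^A I^B, 1/4 I^A i, 1/4 I^B I^B, 1/4 I^B i.
Type-B genotypes among offspring: I^B I^B (1/4), I^B i (1/4); total 1/2.
P(I^B I^B | type B) = (1/4) / (1/2) = 1/2.

1/2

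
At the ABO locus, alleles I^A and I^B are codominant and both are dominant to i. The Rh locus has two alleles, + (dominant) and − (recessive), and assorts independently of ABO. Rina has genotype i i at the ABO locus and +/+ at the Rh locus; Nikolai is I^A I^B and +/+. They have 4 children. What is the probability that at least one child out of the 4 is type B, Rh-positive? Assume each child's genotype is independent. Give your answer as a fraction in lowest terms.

ABO cross i i × I^A I^B → 1/2 A, 1/2 B.
Rh cross +/+ × +/+ → 1 Rh+; so P(type B, Rh-positive) = 1/2 × 1 = 1/2 per child.
P(none) = (1/2)^4 = 1/16; P(at least one) = 1 − 1/16 = 15/16.

15/16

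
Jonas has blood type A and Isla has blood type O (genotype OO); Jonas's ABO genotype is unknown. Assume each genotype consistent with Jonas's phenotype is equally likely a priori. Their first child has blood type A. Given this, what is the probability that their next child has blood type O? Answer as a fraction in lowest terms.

1/6

Possible genotypes: Jonas ∈ {AA, AO}; Isla ∈ {OO}.
Weight each parental genotype pair by prior × P(type-A child):
  AA × OO: posterior weight 2/3; P(next child type O) = 0.
  AO × OO: posterior weight 1/3; P(next child type O) = 1/2.
Weighted sum = 1/6.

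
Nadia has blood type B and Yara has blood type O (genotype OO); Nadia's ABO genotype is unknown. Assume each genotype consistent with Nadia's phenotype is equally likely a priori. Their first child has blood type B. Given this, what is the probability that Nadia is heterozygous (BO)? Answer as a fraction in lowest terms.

1/3

Possible genotypes: Nadia ∈ {BB, BO}; Yara ∈ {OO}.
Weight each parental genotype pair by prior × P(type-B child):
  BB × OO: posterior weight 2/3.
  BO × OO: posterior weight 1/3.
Sum the posterior weight over pairs where Nadia is BO: 1/3.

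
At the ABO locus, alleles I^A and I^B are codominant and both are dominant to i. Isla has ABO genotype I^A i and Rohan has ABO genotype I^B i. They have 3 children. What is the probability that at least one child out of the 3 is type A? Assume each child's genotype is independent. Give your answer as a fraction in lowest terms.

ABO cross I^A i × I^B i → 1/4 O, 1/4 A, 1/4 B, 1/4 AB.
So P(type A) = 1/4 per child.
P(none) = (3/4)^3 = 27/64; P(at least one) = 1 − 27/64 = 37/64.

37/64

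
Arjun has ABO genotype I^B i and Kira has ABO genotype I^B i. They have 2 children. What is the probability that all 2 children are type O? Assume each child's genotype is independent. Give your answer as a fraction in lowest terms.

ABO cross I^B i × I^B i → 1/4 O, 3/4 B.
So P(type O) = 1/4 per child.
All 2 independent: (1/4)^2 = 1/16.

1/16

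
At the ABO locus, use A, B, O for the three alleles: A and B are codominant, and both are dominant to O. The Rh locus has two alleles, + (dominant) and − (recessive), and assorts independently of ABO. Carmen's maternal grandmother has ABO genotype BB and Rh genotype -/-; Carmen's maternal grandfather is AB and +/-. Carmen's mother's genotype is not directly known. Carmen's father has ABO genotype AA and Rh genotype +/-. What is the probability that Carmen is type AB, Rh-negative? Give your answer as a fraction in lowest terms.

9/32

Carmen's mother's ABO genotype from BB × AB: 1/2 AB, 1/2 BB.
Crossing each possibility with the father AA and summing P(type AB): 1/2·1/2 + 1/2·1 = 3/4.
Similarly for Rh via the mother's Rh distribution: P(Rh-) = 3/8.
Independent loci: 3/4 × 3/8 = 9/32.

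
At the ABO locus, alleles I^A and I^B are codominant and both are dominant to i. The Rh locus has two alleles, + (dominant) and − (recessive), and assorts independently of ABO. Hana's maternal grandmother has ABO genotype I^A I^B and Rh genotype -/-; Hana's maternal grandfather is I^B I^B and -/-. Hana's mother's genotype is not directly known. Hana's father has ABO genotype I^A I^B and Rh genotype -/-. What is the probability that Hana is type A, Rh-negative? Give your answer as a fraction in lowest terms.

Hana's mother's ABO genotype from I^A I^B × I^B I^B: 1/2 I^A I^B, 1/2 I^B I^B.
Crossing each possibility with the father I^A I^B and summing P(type A): 1/2·1/4 + 1/2·0 = 1/8.
Similarly for Rh via the mother's Rh distribution: P(Rh-) = 1.
Independent loci: 1/8 × 1 = 1/8.

1/8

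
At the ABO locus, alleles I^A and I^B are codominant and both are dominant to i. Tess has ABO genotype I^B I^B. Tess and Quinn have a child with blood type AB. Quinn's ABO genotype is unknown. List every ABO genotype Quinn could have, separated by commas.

For each candidate genotype of Quinn, check whether crossing it with I^B I^B can produce every observed child phenotype.
  I^A I^A → possible child types {AB} ✓
  I^A I^B → possible child types {B, AB} ✓
  I^A i → possible child types {B, AB} ✓
  I^B I^B → possible child types {B} ✗
  I^B i → possible child types {B} ✗
  i i → possible child types {B} ✗

I^A I^A, I^A I^B, I^A i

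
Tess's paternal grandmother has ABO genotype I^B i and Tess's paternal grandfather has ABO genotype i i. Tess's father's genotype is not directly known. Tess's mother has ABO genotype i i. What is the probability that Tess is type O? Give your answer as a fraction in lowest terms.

Tess's father's ABO genotype from I^B i × i i: 1/2 I^B i, 1/2 i i.
Crossing each possibility with the mother i i and summing P(type O): 1/2·1/2 + 1/2·1 = 3/4.

3/4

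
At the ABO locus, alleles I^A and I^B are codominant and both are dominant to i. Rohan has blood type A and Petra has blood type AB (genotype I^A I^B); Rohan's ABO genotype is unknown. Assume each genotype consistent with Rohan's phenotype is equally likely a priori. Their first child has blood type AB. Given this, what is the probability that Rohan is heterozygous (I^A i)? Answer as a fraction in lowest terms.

Possible genotypes: Rohan ∈ {I^A I^A, I^A i}; Petra ∈ {I^A I^B}.
Weight each parental genotype pair by prior × P(type-AB child):
  I^A I^A × I^A I^B: posterior weight 2/3.
  I^A i × I^A I^B: posterior weight 1/3.
Sum the posterior weight over pairs where Rohan is I^A i: 1/3.

1/3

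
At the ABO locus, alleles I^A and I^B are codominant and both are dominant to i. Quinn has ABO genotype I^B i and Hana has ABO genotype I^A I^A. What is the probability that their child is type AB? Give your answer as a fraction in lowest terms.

ABO cross I^B i × I^A I^A → offspring phenotypes: 1/2 A, 1/2 AB.
So P(type AB) = 1/2.

1/2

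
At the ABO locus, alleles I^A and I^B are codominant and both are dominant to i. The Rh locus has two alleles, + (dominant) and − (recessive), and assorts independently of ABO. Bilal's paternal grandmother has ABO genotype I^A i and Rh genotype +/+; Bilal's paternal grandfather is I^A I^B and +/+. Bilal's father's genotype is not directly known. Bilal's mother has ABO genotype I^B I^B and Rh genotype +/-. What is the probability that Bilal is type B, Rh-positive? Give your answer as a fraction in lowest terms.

1/2

Bilal's father's ABO genotype from I^A i × I^A I^B: 1/4 I^A I^A, 1/4 I^A I^B, 1/4 I^A i, 1/4 I^B i.
Crossing each possibility with the mother I^B I^B and summing P(type B): 1/4·0 + 1/4·1/2 + 1/4·1/2 + 1/4·1 = 1/2.
Similarly for Rh via the father's Rh distribution: P(Rh+) = 1.
Independent loci: 1/2 × 1 = 1/2.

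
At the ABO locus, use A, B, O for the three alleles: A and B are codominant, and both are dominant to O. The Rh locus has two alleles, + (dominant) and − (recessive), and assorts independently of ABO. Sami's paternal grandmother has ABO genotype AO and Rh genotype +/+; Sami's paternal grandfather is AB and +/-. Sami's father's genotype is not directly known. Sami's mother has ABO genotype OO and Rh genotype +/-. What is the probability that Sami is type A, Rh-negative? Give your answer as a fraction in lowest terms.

1/16

Sami's father's ABO genotype from AO × AB: 1/4 AA, 1/4 AB, 1/4 AO, 1/4 BO.
Crossing each possibility with the mother OO and summing P(type A): 1/4·1 + 1/4·1/2 + 1/4·1/2 + 1/4·0 = 1/2.
Similarly for Rh via the father's Rh distribution: P(Rh-) = 1/8.
Independent loci: 1/2 × 1/8 = 1/16.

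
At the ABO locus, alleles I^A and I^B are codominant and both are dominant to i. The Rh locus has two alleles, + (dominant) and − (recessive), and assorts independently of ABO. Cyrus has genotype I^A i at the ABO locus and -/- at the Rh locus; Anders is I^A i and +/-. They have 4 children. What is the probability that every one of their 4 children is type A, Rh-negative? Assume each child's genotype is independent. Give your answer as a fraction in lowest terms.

81/4096

ABO cross I^A i × I^A i → 1/4 O, 3/4 A.
Rh cross -/- × +/- → 1/2 Rh+, 1/2 Rh-; so P(type A, Rh-negative) = 3/4 × 1/2 = 3/8 per child.
All 4 independent: (3/8)^4 = 81/4096.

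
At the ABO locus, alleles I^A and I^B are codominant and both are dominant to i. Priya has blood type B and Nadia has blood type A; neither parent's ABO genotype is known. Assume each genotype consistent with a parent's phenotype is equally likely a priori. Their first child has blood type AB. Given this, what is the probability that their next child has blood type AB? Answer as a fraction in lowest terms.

25/36

Possible genotypes: Priya ∈ {I^B I^B, I^B i}; Nadia ∈ {I^A I^A, I^A i}.
Weight each parental genotype pair by prior × P(type-AB child):
  I^B I^B × I^A I^A: posterior weight 4/9; P(next child type AB) = 1.
  I^B I^B × I^A i: posterior weight 2/9; P(next child type AB) = 1/2.
  I^B i × I^A I^A: posterior weight 2/9; P(next child type AB) = 1/2.
  I^B i × I^A i: posterior weight 1/9; P(next child type AB) = 1/4.
Weighted sum = 25/36.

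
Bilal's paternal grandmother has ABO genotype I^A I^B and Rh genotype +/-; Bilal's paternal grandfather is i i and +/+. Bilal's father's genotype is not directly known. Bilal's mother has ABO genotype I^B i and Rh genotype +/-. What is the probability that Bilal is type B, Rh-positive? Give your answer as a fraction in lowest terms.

7/16

Bilal's father's ABO genotype from I^A I^B × i i: 1/2 I^A i, 1/2 I^B i.
Crossing each possibility with the mother I^B i and summing P(type B): 1/2·1/4 + 1/2·3/4 = 1/2.
Similarly for Rh via the father's Rh distribution: P(Rh+) = 7/8.
Independent loci: 1/2 × 7/8 = 7/16.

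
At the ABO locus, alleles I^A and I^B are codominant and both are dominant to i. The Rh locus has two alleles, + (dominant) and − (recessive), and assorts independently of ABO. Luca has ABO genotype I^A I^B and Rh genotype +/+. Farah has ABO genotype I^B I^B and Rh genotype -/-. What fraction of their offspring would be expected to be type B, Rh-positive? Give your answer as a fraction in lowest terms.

ABO cross I^A I^B × I^B I^B → offspring phenotypes: 1/2 B, 1/2 AB.
Rh cross +/+ × -/- → 1 Rh+.
Independent loci: P(type B, Rh-positive) = 1/2 × 1 = 1/2.

1/2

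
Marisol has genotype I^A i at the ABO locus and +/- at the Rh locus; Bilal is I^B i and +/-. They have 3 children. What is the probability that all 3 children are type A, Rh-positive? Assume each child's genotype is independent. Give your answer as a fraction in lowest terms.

ABO cross I^A i × I^B i → 1/4 O, 1/4 A, 1/4 B, 1/4 AB.
Rh cross +/- × +/- → 3/4 Rh+, 1/4 Rh-; so P(type A, Rh-positive) = 1/4 × 3/4 = 3/16 per child.
All 3 independent: (3/16)^3 = 27/4096.

27/4096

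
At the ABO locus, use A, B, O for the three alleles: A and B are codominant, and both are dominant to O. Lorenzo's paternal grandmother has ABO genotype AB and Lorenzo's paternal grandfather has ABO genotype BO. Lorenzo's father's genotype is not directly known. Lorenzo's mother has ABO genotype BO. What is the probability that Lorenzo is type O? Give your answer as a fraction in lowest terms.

Lorenzo's father's ABO genotype from AB × BO: 1/4 AB, 1/4 AO, 1/4 BB, 1/4 BO.
Crossing each possibility with the mother BO and summing P(type O): 1/4·0 + 1/4·1/4 + 1/4·0 + 1/4·1/4 = 1/8.

1/8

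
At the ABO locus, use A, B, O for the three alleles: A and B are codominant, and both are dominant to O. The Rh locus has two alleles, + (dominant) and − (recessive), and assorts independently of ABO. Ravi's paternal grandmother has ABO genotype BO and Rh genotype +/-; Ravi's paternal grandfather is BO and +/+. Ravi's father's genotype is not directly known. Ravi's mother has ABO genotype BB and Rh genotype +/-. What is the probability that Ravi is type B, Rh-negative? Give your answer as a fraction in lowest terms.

1/8

Ravi's father's ABO genotype from BO × BO: 1/4 BB, 1/2 BO, 1/4 OO.
Crossing each possibility with the mother BB and summing P(type B): 1/4·1 + 1/2·1 + 1/4·1 = 1.
Similarly for Rh via the father's Rh distribution: P(Rh-) = 1/8.
Independent loci: 1 × 1/8 = 1/8.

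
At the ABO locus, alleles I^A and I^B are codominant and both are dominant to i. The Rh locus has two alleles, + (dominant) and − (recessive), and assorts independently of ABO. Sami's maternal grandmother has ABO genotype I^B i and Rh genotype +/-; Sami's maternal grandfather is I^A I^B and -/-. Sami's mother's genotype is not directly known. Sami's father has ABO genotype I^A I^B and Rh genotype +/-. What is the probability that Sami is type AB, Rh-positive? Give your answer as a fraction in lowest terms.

Sami's mother's ABO genotype from I^B i × I^A I^B: 1/4 I^A I^B, 1/4 I^A i, 1/4 I^B I^B, 1/4 I^B i.
Crossing each possibility with the father I^A I^B and summing P(type AB): 1/4·1/2 + 1/4·1/4 + 1/4·1/2 + 1/4·1/4 = 3/8.
Similarly for Rh via the mother's Rh distribution: P(Rh+) = 5/8.
Independent loci: 3/8 × 5/8 = 15/64.

15/64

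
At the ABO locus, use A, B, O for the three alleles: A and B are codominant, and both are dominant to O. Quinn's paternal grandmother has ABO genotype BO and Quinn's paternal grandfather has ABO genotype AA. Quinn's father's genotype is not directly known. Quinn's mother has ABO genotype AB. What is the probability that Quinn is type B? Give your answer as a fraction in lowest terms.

Quinn's father's ABO genotype from BO × AA: 1/2 AB, 1/2 AO.
Crossing each possibility with the mother AB and summing P(type B): 1/2·1/4 + 1/2·1/4 = 1/4.

1/4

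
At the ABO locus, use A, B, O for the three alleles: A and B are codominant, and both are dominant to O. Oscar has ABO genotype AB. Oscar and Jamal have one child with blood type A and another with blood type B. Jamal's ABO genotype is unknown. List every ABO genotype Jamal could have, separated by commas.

For each candidate genotype of Jamal, check whether crossing it with AB can produce every observed child phenotype.
  AA → possible child types {A, AB} ✗
  AB → possible child types {A, B, AB} ✓
  AO → possible child types {A, B, AB} ✓
  BB → possible child types {B, AB} ✗
  BO → possible child types {A, B, AB} ✓
  OO → possible child types {A, B} ✓

AB, AO, BO, OO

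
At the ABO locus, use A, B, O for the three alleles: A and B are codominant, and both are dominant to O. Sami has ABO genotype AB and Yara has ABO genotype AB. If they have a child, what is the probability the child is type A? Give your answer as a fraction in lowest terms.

ABO cross AB × AB → offspring phenotypes: 1/4 A, 1/4 B, 1/2 AB.
So P(type A) = 1/4.

1/4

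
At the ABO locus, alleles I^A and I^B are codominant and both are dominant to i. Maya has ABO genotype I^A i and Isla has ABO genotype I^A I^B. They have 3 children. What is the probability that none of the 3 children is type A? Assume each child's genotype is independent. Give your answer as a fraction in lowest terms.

1/8

ABO cross I^A i × I^A I^B → 1/2 A, 1/4 B, 1/4 AB.
So P(type A) = 1/2 per child.
P(not type A) = 1/2 for one child; (1/2)^3 = 1/8.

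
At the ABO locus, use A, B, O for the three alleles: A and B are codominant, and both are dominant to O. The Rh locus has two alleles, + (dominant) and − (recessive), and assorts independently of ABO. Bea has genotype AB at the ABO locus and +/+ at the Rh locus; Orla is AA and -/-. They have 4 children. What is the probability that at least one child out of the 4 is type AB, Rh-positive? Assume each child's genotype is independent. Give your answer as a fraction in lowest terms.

15/16

ABO cross AB × AA → 1/2 A, 1/2 AB.
Rh cross +/+ × -/- → 1 Rh+; so P(type AB, Rh-positive) = 1/2 × 1 = 1/2 per child.
P(none) = (1/2)^4 = 1/16; P(at least one) = 1 − 1/16 = 15/16.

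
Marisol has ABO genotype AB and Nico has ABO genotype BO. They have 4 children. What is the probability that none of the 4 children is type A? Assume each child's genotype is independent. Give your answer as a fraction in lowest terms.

ABO cross AB × BO → 1/4 A, 1/2 B, 1/4 AB.
So P(type A) = 1/4 per child.
P(not type A) = 3/4 for one child; (3/4)^4 = 81/256.

81/256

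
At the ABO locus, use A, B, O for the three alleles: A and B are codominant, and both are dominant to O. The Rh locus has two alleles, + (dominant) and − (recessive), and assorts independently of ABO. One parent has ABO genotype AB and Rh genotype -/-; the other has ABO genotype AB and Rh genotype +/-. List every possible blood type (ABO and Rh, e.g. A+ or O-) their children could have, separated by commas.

Gametes from AB × AB give offspring ABO genotypes AA, AB, BB, i.e. phenotypes A, B, AB.
Rh cross -/- × +/- → phenotypes Rh+, Rh-.
Combining independently: A+, A-, B+, B-, AB+, AB-.

A+, A-, B+, B-, AB+, AB-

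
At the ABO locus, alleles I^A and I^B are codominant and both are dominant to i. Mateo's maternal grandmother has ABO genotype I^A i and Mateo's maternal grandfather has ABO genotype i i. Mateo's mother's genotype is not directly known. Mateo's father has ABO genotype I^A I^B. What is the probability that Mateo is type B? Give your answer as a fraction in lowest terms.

Mateo's mother's ABO genotype from I^A i × i i: 1/2 I^A i, 1/2 i i.
Crossing each possibility with the father I^A I^B and summing P(type B): 1/2·1/4 + 1/2·1/2 = 3/8.

3/8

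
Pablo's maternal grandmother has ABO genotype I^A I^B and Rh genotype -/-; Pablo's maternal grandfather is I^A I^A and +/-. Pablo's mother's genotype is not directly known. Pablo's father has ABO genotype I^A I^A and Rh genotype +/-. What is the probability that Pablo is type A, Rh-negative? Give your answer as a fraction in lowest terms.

Pablo's mother's ABO genotype from I^A I^B × I^A I^A: 1/2 I^A I^A, 1/2 I^A I^B.
Crossing each possibility with the father I^A I^A and summing P(type A): 1/2·1 + 1/2·1/2 = 3/4.
Similarly for Rh via the mother's Rh distribution: P(Rh-) = 3/8.
Independent loci: 3/4 × 3/8 = 9/32.

9/32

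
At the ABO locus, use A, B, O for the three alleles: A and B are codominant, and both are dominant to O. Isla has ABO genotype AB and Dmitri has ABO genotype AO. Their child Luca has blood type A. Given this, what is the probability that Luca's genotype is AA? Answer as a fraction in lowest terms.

Cross AB × AO → 1/4 AA, 1/4 AB, 1/4 AO, 1/4 BO.
Type-A genotypes among offspring: AA (1/4), AO (1/4); total 1/2.
P(AA | type A) = (1/4) / (1/2) = 1/2.

1/2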